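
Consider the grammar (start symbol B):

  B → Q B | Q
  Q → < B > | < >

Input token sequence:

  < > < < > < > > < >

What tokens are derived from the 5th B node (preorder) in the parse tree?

[B [Q < >] [B [Q < [B [Q < >] [B [Q < >]]] >] [B [Q < >]]]]

< >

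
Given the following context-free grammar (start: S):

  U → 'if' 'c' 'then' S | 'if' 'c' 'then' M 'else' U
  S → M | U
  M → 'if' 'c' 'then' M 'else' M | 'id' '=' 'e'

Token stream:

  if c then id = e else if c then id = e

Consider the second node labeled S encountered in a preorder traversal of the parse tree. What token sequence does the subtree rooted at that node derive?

[S [U if c then [M id = e] else [U if c then [S [M id = e]]]]]

id = e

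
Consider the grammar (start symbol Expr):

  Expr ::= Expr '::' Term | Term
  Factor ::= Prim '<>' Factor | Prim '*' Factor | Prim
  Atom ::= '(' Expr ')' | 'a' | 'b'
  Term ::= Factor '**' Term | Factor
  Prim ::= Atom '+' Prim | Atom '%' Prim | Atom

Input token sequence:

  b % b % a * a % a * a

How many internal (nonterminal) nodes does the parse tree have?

17

[Expr [Term [Factor [Prim [Atom b] % [Prim [Atom b] % [Prim [Atom a]]]] * [Factor [Prim [Atom a] % [Prim [Atom a]]] * [Factor [Prim [Atom a]]]]]]]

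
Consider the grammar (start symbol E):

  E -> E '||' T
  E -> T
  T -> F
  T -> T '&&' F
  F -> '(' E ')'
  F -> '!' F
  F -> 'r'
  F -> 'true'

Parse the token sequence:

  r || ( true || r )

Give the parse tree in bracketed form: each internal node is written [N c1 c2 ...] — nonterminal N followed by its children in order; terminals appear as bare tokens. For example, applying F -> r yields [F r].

[E [E [T [F r]]] || [T [F ( [E [E [T [F true]]] || [T [F r]]] )]]]

E
E || T
T || T
F || T
r || T
r || F
r || ( E )
r || ( E || T )
r || ( T || T )
r || ( F || T )
r || ( true || T )
r || ( true || F )
r || ( true || r )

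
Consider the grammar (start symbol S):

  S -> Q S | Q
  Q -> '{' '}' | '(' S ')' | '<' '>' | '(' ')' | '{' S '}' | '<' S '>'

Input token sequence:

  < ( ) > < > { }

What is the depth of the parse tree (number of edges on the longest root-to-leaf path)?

[S [Q < [S [Q ( )]] >] [S [Q < >] [S [Q { }]]]]

4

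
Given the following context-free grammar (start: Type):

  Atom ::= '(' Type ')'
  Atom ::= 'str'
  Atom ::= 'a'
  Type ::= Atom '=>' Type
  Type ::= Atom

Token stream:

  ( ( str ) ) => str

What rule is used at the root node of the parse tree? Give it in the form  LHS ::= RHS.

[Type [Atom ( [Type [Atom ( [Type [Atom str]] )]] )] => [Type [Atom str]]]

Type ::= Atom '=>' Type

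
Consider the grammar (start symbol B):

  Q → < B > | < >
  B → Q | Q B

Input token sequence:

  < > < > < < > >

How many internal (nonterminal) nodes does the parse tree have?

[B [Q < >] [B [Q < >] [B [Q < [B [Q < >]] >]]]]

8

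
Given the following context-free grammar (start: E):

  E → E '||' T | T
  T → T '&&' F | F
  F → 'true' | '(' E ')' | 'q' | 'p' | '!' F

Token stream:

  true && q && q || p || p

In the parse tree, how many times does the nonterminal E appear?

[E [E [E [T [T [T [F true]] && [F q]] && [F q]]] || [T [F p]]] || [T [F p]]]

3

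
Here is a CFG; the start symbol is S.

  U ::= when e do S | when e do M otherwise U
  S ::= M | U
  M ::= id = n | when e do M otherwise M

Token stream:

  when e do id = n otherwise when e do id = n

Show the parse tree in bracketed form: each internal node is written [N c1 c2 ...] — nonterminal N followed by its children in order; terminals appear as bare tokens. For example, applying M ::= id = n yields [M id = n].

S
U
when e do M otherwise U
when e do id = n otherwise U
when e do id = n otherwise when e do S
when e do id = n otherwise when e do M
when e do id = n otherwise when e do id = n

[S [U when e do [M id = n] otherwise [U when e do [S [M id = n]]]]]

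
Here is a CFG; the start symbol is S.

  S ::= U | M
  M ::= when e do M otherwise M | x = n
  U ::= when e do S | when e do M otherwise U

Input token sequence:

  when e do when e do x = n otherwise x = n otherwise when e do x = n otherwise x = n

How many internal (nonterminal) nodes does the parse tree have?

[S [M when e do [M when e do [M x = n] otherwise [M x = n]] otherwise [M when e do [M x = n] otherwise [M x = n]]]]

8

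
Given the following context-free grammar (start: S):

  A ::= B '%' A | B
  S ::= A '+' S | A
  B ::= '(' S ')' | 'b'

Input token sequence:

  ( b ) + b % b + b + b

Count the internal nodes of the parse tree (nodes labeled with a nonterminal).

[S [A [B ( [S [A [B b]]] )]] + [S [A [B b] % [A [B b]]] + [S [A [B b]] + [S [A [B b]]]]]]

17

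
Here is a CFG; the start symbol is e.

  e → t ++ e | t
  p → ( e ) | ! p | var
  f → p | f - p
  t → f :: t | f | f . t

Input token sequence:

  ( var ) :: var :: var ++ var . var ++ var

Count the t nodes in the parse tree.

[e [t [f [p ( [e [t [f [p var]]]] )]] :: [t [f [p var]] :: [t [f [p var]]]]] ++ [e [t [f [p var]] . [t [f [p var]]]] ++ [e [t [f [p var]]]]]]

7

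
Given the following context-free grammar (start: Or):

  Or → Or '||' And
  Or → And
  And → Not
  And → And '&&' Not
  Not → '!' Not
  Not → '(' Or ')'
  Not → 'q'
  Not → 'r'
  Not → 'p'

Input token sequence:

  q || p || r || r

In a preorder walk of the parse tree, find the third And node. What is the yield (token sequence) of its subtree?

[Or [Or [Or [Or [And [Not q]]] || [And [Not p]]] || [And [Not r]]] || [And [Not r]]]

r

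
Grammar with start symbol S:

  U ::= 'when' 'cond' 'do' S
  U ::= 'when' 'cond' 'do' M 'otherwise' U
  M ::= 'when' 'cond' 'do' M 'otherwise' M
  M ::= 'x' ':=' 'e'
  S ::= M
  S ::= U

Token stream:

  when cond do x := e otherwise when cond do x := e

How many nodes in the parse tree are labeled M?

[S [U when cond do [M x := e] otherwise [U when cond do [S [M x := e]]]]]

2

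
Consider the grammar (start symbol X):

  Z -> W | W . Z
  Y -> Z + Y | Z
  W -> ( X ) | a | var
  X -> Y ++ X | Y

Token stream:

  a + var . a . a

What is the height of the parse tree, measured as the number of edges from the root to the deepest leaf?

[X [Y [Z [W a]] + [Y [Z [W var] . [Z [W a] . [Z [W a]]]]]]]

7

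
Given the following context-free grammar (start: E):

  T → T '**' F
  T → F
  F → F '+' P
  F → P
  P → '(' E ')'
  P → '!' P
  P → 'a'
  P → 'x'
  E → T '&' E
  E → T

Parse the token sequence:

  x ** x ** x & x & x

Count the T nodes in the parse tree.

[E [T [T [T [F [P x]]] ** [F [P x]]] ** [F [P x]]] & [E [T [F [P x]]] & [E [T [F [P x]]]]]]

5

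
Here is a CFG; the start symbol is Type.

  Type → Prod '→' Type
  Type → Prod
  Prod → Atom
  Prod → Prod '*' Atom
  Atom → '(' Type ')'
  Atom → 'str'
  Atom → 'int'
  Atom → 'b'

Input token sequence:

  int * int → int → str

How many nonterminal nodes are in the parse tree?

[Type [Prod [Prod [Atom int]] * [Atom int]] → [Type [Prod [Atom int]] → [Type [Prod [Atom str]]]]]

11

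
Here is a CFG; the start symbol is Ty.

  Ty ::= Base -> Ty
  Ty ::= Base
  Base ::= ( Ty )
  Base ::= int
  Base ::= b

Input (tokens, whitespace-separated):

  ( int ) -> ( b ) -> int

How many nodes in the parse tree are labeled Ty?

[Ty [Base ( [Ty [Base int]] )] -> [Ty [Base ( [Ty [Base b]] )] -> [Ty [Base int]]]]

5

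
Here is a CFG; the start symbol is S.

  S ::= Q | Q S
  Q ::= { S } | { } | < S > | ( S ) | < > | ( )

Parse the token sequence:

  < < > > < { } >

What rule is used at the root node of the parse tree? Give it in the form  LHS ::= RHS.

[S [Q < [S [Q < >]] >] [S [Q < [S [Q { }]] >]]]

S ::= Q S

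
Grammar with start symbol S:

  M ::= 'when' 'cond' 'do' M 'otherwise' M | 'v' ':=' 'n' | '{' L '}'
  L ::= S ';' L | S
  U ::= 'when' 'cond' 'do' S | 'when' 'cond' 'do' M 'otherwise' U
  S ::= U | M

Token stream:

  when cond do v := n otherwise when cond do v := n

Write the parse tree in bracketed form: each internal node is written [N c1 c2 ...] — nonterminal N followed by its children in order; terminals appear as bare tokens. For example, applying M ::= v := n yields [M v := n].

S
U
when cond do M otherwise U
when cond do v := n otherwise U
when cond do v := n otherwise when cond do S
when cond do v := n otherwise when cond do M
when cond do v := n otherwise when cond do v := n

[S [U when cond do [M v := n] otherwise [U when cond do [S [M v := n]]]]]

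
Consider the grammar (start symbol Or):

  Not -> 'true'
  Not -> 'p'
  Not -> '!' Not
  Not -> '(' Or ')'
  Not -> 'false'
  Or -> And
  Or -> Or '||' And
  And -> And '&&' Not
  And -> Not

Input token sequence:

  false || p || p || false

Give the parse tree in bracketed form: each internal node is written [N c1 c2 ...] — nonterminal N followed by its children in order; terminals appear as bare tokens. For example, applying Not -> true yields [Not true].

Or
Or || And
Or || And || And
Or || And || And || And
And || And || And || And
Not || And || And || And
false || And || And || And
false || Not || And || And
false || p || And || And
false || p || Not || And
false || p || p || And
false || p || p || Not
false || p || p || false

[Or [Or [Or [Or [And [Not false]]] || [And [Not p]]] || [And [Not p]]] || [And [Not false]]]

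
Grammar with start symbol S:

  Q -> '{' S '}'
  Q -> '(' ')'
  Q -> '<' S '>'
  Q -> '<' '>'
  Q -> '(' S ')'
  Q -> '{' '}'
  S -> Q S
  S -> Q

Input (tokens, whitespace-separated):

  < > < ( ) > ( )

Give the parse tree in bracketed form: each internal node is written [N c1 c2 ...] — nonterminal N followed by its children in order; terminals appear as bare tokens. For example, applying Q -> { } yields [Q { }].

[S [Q < >] [S [Q < [S [Q ( )]] >] [S [Q ( )]]]]

S
Q S
< > S
< > Q S
< > < S > S
< > < Q > S
< > < ( ) > S
< > < ( ) > Q
< > < ( ) > ( )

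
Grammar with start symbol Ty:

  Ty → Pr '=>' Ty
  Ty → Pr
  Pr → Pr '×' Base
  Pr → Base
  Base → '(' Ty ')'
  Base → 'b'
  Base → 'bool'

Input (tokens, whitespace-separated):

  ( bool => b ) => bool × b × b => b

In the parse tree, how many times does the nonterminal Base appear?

7

[Ty [Pr [Base ( [Ty [Pr [Base bool]] => [Ty [Pr [Base b]]]] )]] => [Ty [Pr [Pr [Pr [Base bool]] × [Base b]] × [Base b]] => [Ty [Pr [Base b]]]]]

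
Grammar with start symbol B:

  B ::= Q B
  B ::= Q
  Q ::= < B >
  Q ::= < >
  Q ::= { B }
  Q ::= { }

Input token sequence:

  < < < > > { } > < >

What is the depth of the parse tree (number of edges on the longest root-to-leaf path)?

[B [Q < [B [Q < [B [Q < >]] >] [B [Q { }]]] >] [B [Q < >]]]

6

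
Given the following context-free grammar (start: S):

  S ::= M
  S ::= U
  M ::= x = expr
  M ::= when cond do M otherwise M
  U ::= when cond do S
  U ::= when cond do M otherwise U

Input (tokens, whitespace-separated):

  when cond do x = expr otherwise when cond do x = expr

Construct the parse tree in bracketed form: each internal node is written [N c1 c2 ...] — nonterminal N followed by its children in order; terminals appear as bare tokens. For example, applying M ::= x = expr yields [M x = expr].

[S [U when cond do [M x = expr] otherwise [U when cond do [S [M x = expr]]]]]

S
U
when cond do M otherwise U
when cond do x = expr otherwise U
when cond do x = expr otherwise when cond do S
when cond do x = expr otherwise when cond do M
when cond do x = expr otherwise when cond do x = expr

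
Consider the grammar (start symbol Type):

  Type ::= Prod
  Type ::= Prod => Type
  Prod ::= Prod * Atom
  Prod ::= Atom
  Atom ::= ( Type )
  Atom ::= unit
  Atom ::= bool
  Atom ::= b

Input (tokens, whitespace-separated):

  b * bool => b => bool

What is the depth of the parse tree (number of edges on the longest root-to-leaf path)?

5

[Type [Prod [Prod [Atom b]] * [Atom bool]] => [Type [Prod [Atom b]] => [Type [Prod [Atom bool]]]]]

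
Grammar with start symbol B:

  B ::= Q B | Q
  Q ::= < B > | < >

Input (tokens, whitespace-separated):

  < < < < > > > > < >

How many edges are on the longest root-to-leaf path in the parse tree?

8

[B [Q < [B [Q < [B [Q < [B [Q < >]] >]] >]] >] [B [Q < >]]]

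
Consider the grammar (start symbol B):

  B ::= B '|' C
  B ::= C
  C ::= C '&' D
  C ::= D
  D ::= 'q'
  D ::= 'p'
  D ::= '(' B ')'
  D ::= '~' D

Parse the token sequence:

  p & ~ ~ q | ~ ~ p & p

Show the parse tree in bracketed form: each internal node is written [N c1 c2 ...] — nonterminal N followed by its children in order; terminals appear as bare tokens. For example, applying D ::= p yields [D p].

[B [B [C [C [D p]] & [D ~ [D ~ [D q]]]]] | [C [C [D ~ [D ~ [D p]]]] & [D p]]]

B
B | C
C | C
C & D | C
D & D | C
p & D | C
p & ~ D | C
p & ~ ~ D | C
p & ~ ~ q | C
p & ~ ~ q | C & D
p & ~ ~ q | D & D
p & ~ ~ q | ~ D & D
p & ~ ~ q | ~ ~ D & D
p & ~ ~ q | ~ ~ p & D
p & ~ ~ q | ~ ~ p & p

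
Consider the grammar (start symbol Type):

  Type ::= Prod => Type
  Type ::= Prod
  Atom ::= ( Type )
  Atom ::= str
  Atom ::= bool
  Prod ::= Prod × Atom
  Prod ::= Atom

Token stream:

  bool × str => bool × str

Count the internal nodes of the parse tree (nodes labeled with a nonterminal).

[Type [Prod [Prod [Atom bool]] × [Atom str]] => [Type [Prod [Prod [Atom bool]] × [Atom str]]]]

10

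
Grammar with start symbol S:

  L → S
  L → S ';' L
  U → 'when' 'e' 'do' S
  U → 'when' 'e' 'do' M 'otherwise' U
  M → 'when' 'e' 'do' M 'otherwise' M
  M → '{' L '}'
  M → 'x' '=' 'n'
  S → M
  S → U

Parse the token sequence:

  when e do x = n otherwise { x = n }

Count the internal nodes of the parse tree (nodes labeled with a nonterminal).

[S [M when e do [M x = n] otherwise [M { [L [S [M x = n]]] }]]]

7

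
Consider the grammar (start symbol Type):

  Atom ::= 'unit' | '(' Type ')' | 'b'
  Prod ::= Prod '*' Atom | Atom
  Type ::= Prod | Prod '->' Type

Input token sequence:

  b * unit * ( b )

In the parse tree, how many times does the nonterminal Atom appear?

4

[Type [Prod [Prod [Prod [Atom b]] * [Atom unit]] * [Atom ( [Type [Prod [Atom b]]] )]]]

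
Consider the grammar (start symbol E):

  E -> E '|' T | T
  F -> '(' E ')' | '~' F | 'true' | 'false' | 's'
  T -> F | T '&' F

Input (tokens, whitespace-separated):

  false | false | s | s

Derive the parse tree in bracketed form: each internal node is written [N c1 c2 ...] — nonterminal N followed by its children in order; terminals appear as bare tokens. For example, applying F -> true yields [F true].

[E [E [E [E [T [F false]]] | [T [F false]]] | [T [F s]]] | [T [F s]]]

E
E | T
E | T | T
E | T | T | T
T | T | T | T
F | T | T | T
false | T | T | T
false | F | T | T
false | false | T | T
false | false | F | T
false | false | s | T
false | false | s | F
false | false | s | s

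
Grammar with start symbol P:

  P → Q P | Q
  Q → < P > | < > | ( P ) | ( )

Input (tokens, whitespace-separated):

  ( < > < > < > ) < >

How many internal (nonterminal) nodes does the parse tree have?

10

[P [Q ( [P [Q < >] [P [Q < >] [P [Q < >]]]] )] [P [Q < >]]]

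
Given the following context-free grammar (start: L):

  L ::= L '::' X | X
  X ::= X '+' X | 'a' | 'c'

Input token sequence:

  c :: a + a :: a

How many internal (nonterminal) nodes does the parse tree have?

8

[L [L [L [X c]] :: [X [X a] + [X a]]] :: [X a]]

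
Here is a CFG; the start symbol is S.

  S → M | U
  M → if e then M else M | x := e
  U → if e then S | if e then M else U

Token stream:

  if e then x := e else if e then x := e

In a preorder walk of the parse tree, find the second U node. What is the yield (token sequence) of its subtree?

if e then x := e

[S [U if e then [M x := e] else [U if e then [S [M x := e]]]]]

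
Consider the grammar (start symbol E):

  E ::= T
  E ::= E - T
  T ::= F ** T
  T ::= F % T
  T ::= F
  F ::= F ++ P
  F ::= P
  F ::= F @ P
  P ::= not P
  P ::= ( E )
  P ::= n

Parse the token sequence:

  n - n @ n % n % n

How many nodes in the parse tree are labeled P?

[E [E [T [F [P n]]]] - [T [F [F [P n]] @ [P n]] % [T [F [P n]] % [T [F [P n]]]]]]

5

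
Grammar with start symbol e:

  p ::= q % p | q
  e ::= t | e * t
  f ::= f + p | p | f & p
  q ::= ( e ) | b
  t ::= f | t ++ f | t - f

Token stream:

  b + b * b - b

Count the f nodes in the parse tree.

[e [e [t [f [f [p [q b]]] + [p [q b]]]]] * [t [t [f [p [q b]]]] - [f [p [q b]]]]]

4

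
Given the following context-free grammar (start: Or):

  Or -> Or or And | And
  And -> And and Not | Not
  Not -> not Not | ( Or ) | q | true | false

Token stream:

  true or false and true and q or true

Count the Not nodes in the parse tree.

[Or [Or [Or [And [Not true]]] or [And [And [And [Not false]] and [Not true]] and [Not q]]] or [And [Not true]]]

5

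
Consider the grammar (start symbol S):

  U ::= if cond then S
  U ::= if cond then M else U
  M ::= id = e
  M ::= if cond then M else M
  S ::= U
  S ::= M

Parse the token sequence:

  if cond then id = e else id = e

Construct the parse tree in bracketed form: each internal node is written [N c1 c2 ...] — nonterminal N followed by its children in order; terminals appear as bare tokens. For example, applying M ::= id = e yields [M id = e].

[S [M if cond then [M id = e] else [M id = e]]]

S
M
if cond then M else M
if cond then id = e else M
if cond then id = e else id = e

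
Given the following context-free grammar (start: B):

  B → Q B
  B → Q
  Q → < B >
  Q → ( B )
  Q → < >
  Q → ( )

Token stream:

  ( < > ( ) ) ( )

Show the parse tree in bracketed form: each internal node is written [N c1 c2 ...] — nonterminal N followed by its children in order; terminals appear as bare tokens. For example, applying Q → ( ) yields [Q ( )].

[B [Q ( [B [Q < >] [B [Q ( )]]] )] [B [Q ( )]]]

B
Q B
( B ) B
( Q B ) B
( < > B ) B
( < > Q ) B
( < > ( ) ) B
( < > ( ) ) Q
( < > ( ) ) ( )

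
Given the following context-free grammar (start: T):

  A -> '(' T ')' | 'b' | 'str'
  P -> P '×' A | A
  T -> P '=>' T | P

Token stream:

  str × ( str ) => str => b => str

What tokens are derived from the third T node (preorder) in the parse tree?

str => b => str

[T [P [P [A str]] × [A ( [T [P [A str]]] )]] => [T [P [A str]] => [T [P [A b]] => [T [P [A str]]]]]]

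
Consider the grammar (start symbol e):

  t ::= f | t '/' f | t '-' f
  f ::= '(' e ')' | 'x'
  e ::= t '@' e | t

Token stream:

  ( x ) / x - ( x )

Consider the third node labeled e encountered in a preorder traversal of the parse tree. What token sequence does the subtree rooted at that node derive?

x

[e [t [t [t [f ( [e [t [f x]]] )]] / [f x]] - [f ( [e [t [f x]]] )]]]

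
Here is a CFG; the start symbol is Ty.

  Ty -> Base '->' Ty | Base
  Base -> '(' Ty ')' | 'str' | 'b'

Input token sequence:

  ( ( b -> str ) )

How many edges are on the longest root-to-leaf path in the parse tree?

[Ty [Base ( [Ty [Base ( [Ty [Base b] -> [Ty [Base str]]] )]] )]]

7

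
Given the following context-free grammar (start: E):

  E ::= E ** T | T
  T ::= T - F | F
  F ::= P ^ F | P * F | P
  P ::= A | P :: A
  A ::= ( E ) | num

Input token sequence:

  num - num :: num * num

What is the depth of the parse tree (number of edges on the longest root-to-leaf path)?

[E [T [T [F [P [A num]]]] - [F [P [P [A num]] :: [A num]] * [F [P [A num]]]]]]

6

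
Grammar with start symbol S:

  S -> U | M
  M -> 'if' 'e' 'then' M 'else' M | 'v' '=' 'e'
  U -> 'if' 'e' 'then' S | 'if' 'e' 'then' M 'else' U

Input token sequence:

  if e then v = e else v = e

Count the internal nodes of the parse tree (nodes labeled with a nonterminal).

[S [M if e then [M v = e] else [M v = e]]]

4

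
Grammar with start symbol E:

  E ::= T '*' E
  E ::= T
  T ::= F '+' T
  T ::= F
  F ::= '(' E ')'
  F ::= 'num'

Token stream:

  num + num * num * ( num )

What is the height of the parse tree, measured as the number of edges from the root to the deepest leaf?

[E [T [F num] + [T [F num]]] * [E [T [F num]] * [E [T [F ( [E [T [F num]]] )]]]]]

8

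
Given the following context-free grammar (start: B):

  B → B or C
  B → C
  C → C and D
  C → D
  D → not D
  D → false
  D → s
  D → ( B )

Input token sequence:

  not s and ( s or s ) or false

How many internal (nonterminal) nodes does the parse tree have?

[B [B [C [C [D not [D s]]] and [D ( [B [B [C [D s]]] or [C [D s]]] )]]] or [C [D false]]]

15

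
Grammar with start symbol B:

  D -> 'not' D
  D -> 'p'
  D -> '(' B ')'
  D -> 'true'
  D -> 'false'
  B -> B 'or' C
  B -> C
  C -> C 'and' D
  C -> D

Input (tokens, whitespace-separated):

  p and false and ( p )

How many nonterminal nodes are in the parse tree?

[B [C [C [C [D p]] and [D false]] and [D ( [B [C [D p]]] )]]]

10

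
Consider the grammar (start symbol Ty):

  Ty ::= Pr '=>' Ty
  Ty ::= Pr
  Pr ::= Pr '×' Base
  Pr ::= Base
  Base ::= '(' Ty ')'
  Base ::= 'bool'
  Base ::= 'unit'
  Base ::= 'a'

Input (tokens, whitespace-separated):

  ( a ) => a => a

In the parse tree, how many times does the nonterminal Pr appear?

4

[Ty [Pr [Base ( [Ty [Pr [Base a]]] )]] => [Ty [Pr [Base a]] => [Ty [Pr [Base a]]]]]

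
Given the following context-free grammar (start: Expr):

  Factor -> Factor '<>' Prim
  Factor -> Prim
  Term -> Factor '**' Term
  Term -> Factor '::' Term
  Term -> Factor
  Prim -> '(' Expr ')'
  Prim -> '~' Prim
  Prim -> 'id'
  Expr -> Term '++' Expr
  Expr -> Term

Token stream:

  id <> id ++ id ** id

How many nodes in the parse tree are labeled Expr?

[Expr [Term [Factor [Factor [Prim id]] <> [Prim id]]] ++ [Expr [Term [Factor [Prim id]] ** [Term [Factor [Prim id]]]]]]

2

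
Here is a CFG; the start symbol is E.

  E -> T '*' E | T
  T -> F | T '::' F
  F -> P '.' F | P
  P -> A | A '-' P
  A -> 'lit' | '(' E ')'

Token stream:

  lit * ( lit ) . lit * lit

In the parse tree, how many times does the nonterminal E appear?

[E [T [F [P [A lit]]]] * [E [T [F [P [A ( [E [T [F [P [A lit]]]]] )]] . [F [P [A lit]]]]] * [E [T [F [P [A lit]]]]]]]

4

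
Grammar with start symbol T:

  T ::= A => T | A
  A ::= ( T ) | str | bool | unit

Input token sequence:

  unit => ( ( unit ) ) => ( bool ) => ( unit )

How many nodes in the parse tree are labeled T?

[T [A unit] => [T [A ( [T [A ( [T [A unit]] )]] )] => [T [A ( [T [A bool]] )] => [T [A ( [T [A unit]] )]]]]]

8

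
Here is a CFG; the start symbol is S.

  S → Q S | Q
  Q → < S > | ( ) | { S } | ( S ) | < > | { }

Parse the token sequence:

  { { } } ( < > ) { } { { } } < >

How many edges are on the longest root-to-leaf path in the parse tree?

[S [Q { [S [Q { }]] }] [S [Q ( [S [Q < >]] )] [S [Q { }] [S [Q { [S [Q { }]] }] [S [Q < >]]]]]]

7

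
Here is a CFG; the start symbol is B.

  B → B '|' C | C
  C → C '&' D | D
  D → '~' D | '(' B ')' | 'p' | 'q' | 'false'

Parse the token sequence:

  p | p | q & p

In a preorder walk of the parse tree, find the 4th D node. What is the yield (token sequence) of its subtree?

[B [B [B [C [D p]]] | [C [D p]]] | [C [C [D q]] & [D p]]]

p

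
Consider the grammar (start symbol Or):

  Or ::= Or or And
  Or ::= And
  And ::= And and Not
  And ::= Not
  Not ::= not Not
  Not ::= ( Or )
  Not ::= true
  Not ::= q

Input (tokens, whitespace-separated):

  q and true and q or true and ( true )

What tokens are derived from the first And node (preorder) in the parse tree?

q and true and q

[Or [Or [And [And [And [Not q]] and [Not true]] and [Not q]]] or [And [And [Not true]] and [Not ( [Or [And [Not true]]] )]]]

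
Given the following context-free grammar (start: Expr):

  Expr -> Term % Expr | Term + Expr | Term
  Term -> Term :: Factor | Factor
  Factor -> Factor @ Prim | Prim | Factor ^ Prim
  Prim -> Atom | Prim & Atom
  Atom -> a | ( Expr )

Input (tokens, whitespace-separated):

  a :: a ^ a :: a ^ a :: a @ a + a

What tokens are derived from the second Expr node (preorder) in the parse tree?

a

[Expr [Term [Term [Term [Term [Factor [Prim [Atom a]]]] :: [Factor [Factor [Prim [Atom a]]] ^ [Prim [Atom a]]]] :: [Factor [Factor [Prim [Atom a]]] ^ [Prim [Atom a]]]] :: [Factor [Factor [Prim [Atom a]]] @ [Prim [Atom a]]]] + [Expr [Term [Factor [Prim [Atom a]]]]]]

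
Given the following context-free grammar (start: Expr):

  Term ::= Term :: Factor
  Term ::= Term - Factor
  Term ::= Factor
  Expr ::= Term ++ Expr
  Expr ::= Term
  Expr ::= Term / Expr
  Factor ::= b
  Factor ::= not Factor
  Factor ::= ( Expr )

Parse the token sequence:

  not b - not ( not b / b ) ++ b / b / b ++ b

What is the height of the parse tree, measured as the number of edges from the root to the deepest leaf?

[Expr [Term [Term [Factor not [Factor b]]] - [Factor not [Factor ( [Expr [Term [Factor not [Factor b]]] / [Expr [Term [Factor b]]]] )]]] ++ [Expr [Term [Factor b]] / [Expr [Term [Factor b]] / [Expr [Term [Factor b]] ++ [Expr [Term [Factor b]]]]]]]

8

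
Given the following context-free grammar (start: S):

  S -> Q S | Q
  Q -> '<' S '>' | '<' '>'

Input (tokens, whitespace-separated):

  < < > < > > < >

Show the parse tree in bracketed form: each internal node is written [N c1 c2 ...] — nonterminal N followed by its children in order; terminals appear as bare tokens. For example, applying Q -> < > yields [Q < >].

S
Q S
< S > S
< Q S > S
< < > S > S
< < > Q > S
< < > < > > S
< < > < > > Q
< < > < > > < >

[S [Q < [S [Q < >] [S [Q < >]]] >] [S [Q < >]]]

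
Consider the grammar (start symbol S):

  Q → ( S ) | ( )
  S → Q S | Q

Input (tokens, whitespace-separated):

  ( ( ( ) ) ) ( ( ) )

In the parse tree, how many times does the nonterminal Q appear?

5

[S [Q ( [S [Q ( [S [Q ( )]] )]] )] [S [Q ( [S [Q ( )]] )]]]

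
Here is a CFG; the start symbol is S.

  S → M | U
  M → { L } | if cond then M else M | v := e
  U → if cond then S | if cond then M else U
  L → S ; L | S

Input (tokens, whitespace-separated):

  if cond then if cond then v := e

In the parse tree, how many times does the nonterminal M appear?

[S [U if cond then [S [U if cond then [S [M v := e]]]]]]

1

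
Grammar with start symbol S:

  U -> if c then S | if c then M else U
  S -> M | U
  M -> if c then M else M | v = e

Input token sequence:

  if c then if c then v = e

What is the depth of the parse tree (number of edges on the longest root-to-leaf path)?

6

[S [U if c then [S [U if c then [S [M v = e]]]]]]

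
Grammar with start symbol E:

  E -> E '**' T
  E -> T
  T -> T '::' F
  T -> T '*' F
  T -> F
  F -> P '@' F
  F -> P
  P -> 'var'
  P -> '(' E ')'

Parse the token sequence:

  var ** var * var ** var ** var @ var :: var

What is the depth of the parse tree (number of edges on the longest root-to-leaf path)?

[E [E [E [E [T [F [P var]]]] ** [T [T [F [P var]]] * [F [P var]]]] ** [T [F [P var]]]] ** [T [T [F [P var] @ [F [P var]]]] :: [F [P var]]]]

7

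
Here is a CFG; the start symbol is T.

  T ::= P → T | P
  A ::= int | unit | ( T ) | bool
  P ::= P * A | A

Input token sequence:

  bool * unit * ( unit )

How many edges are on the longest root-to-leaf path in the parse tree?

6

[T [P [P [P [A bool]] * [A unit]] * [A ( [T [P [A unit]]] )]]]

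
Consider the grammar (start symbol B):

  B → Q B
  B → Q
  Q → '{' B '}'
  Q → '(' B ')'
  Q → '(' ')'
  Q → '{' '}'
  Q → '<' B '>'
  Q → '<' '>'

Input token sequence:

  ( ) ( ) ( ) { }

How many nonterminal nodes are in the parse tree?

8

[B [Q ( )] [B [Q ( )] [B [Q ( )] [B [Q { }]]]]]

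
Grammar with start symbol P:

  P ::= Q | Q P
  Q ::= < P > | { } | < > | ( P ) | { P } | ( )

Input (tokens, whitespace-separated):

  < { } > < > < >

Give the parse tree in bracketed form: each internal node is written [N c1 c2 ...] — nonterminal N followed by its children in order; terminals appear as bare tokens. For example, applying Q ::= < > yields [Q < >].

[P [Q < [P [Q { }]] >] [P [Q < >] [P [Q < >]]]]

P
Q P
< P > P
< Q > P
< { } > P
< { } > Q P
< { } > < > P
< { } > < > Q
< { } > < > < >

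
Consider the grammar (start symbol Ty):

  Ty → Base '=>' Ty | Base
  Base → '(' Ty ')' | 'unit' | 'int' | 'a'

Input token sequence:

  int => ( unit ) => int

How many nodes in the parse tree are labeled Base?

[Ty [Base int] => [Ty [Base ( [Ty [Base unit]] )] => [Ty [Base int]]]]

4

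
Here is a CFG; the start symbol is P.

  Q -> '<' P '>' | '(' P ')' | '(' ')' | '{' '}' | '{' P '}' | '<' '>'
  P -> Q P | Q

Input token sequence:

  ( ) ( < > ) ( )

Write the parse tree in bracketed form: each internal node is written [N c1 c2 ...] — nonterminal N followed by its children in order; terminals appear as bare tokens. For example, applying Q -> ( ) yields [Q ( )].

P
Q P
( ) P
( ) Q P
( ) ( P ) P
( ) ( Q ) P
( ) ( < > ) P
( ) ( < > ) Q
( ) ( < > ) ( )

[P [Q ( )] [P [Q ( [P [Q < >]] )] [P [Q ( )]]]]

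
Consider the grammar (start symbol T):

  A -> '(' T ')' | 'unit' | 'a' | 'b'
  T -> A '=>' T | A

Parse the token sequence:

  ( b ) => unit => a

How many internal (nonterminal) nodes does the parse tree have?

[T [A ( [T [A b]] )] => [T [A unit] => [T [A a]]]]

8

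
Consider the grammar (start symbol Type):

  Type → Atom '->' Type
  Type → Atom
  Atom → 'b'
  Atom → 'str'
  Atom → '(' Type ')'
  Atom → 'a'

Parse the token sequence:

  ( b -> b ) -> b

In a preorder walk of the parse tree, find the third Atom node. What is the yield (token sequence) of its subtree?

[Type [Atom ( [Type [Atom b] -> [Type [Atom b]]] )] -> [Type [Atom b]]]

b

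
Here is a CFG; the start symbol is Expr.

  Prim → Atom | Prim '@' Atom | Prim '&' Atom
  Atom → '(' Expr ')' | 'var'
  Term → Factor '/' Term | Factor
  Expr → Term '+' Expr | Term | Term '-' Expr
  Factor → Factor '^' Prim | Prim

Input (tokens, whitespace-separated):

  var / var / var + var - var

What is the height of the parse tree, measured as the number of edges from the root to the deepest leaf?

[Expr [Term [Factor [Prim [Atom var]]] / [Term [Factor [Prim [Atom var]]] / [Term [Factor [Prim [Atom var]]]]]] + [Expr [Term [Factor [Prim [Atom var]]]] - [Expr [Term [Factor [Prim [Atom var]]]]]]]

7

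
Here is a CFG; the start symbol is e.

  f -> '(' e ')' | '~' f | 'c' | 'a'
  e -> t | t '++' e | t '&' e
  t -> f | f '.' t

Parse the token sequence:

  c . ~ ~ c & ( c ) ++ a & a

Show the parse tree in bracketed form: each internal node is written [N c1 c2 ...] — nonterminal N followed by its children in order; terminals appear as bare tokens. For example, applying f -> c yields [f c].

e
t & e
f . t & e
c . t & e
c . f & e
c . ~ f & e
c . ~ ~ f & e
c . ~ ~ c & e
c . ~ ~ c & t ++ e
c . ~ ~ c & f ++ e
c . ~ ~ c & ( e ) ++ e
c . ~ ~ c & ( t ) ++ e
c . ~ ~ c & ( f ) ++ e
c . ~ ~ c & ( c ) ++ e
c . ~ ~ c & ( c ) ++ t & e
c . ~ ~ c & ( c ) ++ f & e
c . ~ ~ c & ( c ) ++ a & e
c . ~ ~ c & ( c ) ++ a & t
c . ~ ~ c & ( c ) ++ a & f
c . ~ ~ c & ( c ) ++ a & a

[e [t [f c] . [t [f ~ [f ~ [f c]]]]] & [e [t [f ( [e [t [f c]]] )]] ++ [e [t [f a]] & [e [t [f a]]]]]]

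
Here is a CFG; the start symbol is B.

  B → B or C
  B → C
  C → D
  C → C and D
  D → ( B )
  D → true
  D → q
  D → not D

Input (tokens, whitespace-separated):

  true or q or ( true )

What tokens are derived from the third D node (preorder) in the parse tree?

( true )

[B [B [B [C [D true]]] or [C [D q]]] or [C [D ( [B [C [D true]]] )]]]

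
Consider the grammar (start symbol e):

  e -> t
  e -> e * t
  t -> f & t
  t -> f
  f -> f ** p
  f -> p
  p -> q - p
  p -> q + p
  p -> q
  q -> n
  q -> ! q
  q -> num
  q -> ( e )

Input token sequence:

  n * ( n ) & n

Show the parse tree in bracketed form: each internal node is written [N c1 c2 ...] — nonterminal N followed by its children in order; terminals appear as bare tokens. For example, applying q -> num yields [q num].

[e [e [t [f [p [q n]]]]] * [t [f [p [q ( [e [t [f [p [q n]]]]] )]]] & [t [f [p [q n]]]]]]

e
e * t
t * t
f * t
p * t
q * t
n * t
n * f & t
n * p & t
n * q & t
n * ( e ) & t
n * ( t ) & t
n * ( f ) & t
n * ( p ) & t
n * ( q ) & t
n * ( n ) & t
n * ( n ) & f
n * ( n ) & p
n * ( n ) & q
n * ( n ) & n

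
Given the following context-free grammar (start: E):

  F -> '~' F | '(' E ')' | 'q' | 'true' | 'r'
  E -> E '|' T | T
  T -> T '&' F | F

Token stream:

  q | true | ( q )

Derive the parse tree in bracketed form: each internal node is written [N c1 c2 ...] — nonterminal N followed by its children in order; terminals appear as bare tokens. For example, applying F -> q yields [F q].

[E [E [E [T [F q]]] | [T [F true]]] | [T [F ( [E [T [F q]]] )]]]

E
E | T
E | T | T
T | T | T
F | T | T
q | T | T
q | F | T
q | true | T
q | true | F
q | true | ( E )
q | true | ( T )
q | true | ( F )
q | true | ( q )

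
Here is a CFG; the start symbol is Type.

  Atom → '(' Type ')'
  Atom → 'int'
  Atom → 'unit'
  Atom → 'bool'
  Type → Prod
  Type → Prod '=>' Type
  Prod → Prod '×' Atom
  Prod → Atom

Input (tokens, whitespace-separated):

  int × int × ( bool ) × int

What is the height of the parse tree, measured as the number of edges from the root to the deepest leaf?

[Type [Prod [Prod [Prod [Prod [Atom int]] × [Atom int]] × [Atom ( [Type [Prod [Atom bool]]] )]] × [Atom int]]]

7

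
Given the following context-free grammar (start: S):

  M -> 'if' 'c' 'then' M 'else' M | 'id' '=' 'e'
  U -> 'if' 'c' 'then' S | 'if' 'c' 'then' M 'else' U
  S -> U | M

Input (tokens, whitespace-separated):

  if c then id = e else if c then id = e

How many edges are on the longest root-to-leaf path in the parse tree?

5

[S [U if c then [M id = e] else [U if c then [S [M id = e]]]]]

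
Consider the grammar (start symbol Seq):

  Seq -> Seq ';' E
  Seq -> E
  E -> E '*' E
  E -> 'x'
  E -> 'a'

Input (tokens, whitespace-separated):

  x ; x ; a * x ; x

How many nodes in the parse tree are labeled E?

6

[Seq [Seq [Seq [Seq [E x]] ; [E x]] ; [E [E a] * [E x]]] ; [E x]]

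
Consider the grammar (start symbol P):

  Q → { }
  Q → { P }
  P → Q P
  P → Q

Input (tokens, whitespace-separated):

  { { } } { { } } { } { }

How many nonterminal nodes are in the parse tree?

12

[P [Q { [P [Q { }]] }] [P [Q { [P [Q { }]] }] [P [Q { }] [P [Q { }]]]]]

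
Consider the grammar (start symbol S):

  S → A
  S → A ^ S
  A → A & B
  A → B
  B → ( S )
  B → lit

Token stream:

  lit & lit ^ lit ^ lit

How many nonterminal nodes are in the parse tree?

[S [A [A [B lit]] & [B lit]] ^ [S [A [B lit]] ^ [S [A [B lit]]]]]

11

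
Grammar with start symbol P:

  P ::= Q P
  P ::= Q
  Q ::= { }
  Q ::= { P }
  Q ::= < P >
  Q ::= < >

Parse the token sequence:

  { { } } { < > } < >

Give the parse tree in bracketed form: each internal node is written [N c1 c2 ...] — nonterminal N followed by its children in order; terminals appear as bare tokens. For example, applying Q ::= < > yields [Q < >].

[P [Q { [P [Q { }]] }] [P [Q { [P [Q < >]] }] [P [Q < >]]]]

P
Q P
{ P } P
{ Q } P
{ { } } P
{ { } } Q P
{ { } } { P } P
{ { } } { Q } P
{ { } } { < > } P
{ { } } { < > } Q
{ { } } { < > } < >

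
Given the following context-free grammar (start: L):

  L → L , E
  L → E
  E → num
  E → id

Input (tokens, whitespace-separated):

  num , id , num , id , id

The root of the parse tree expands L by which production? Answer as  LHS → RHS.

[L [L [L [L [L [E num]] , [E id]] , [E num]] , [E id]] , [E id]]

L → L , E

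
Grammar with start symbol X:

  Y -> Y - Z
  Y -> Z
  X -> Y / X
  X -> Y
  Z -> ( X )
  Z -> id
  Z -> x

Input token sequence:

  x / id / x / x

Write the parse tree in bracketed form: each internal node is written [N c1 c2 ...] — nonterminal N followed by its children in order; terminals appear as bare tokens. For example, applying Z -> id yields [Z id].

X
Y / X
Z / X
x / X
x / Y / X
x / Z / X
x / id / X
x / id / Y / X
x / id / Z / X
x / id / x / X
x / id / x / Y
x / id / x / Z
x / id / x / x

[X [Y [Z x]] / [X [Y [Z id]] / [X [Y [Z x]] / [X [Y [Z x]]]]]]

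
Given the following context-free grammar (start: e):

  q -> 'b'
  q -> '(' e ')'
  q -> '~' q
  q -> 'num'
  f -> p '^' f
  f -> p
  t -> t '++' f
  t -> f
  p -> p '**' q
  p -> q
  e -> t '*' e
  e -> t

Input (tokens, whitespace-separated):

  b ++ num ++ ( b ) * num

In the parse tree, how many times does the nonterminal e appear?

3

[e [t [t [t [f [p [q b]]]] ++ [f [p [q num]]]] ++ [f [p [q ( [e [t [f [p [q b]]]]] )]]]] * [e [t [f [p [q num]]]]]]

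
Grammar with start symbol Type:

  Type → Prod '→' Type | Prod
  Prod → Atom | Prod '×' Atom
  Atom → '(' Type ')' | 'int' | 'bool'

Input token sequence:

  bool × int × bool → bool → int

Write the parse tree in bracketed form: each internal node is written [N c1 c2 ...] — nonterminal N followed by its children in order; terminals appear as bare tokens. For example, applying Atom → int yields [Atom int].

[Type [Prod [Prod [Prod [Atom bool]] × [Atom int]] × [Atom bool]] → [Type [Prod [Atom bool]] → [Type [Prod [Atom int]]]]]

Type
Prod → Type
Prod × Atom → Type
Prod × Atom × Atom → Type
Atom × Atom × Atom → Type
bool × Atom × Atom → Type
bool × int × Atom → Type
bool × int × bool → Type
bool × int × bool → Prod → Type
bool × int × bool → Atom → Type
bool × int × bool → bool → Type
bool × int × bool → bool → Prod
bool × int × bool → bool → Atom
bool × int × bool → bool → int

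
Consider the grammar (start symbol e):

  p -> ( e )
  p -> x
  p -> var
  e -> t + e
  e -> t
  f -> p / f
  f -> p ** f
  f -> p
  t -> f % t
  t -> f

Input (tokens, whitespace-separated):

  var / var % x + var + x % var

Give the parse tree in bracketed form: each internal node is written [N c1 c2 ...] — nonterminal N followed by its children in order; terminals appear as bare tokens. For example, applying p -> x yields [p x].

[e [t [f [p var] / [f [p var]]] % [t [f [p x]]]] + [e [t [f [p var]]] + [e [t [f [p x]] % [t [f [p var]]]]]]]

e
t + e
f % t + e
p / f % t + e
var / f % t + e
var / p % t + e
var / var % t + e
var / var % f + e
var / var % p + e
var / var % x + e
var / var % x + t + e
var / var % x + f + e
var / var % x + p + e
var / var % x + var + e
var / var % x + var + t
var / var % x + var + f % t
var / var % x + var + p % t
var / var % x + var + x % t
var / var % x + var + x % f
var / var % x + var + x % p
var / var % x + var + x % var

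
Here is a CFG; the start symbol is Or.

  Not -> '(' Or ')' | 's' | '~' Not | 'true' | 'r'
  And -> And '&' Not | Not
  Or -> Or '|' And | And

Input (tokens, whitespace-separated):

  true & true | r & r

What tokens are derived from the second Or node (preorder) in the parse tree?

[Or [Or [And [And [Not true]] & [Not true]]] | [And [And [Not r]] & [Not r]]]

true & true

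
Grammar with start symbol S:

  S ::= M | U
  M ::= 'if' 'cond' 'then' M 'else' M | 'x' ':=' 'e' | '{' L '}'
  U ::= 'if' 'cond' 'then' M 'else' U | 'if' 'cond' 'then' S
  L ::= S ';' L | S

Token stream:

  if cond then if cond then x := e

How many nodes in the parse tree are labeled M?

[S [U if cond then [S [U if cond then [S [M x := e]]]]]]

1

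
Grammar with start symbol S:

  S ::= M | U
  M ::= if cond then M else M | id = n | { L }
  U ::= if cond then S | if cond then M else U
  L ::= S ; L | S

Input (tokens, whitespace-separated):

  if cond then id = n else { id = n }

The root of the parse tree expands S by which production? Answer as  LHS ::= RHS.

S ::= M

[S [M if cond then [M id = n] else [M { [L [S [M id = n]]] }]]]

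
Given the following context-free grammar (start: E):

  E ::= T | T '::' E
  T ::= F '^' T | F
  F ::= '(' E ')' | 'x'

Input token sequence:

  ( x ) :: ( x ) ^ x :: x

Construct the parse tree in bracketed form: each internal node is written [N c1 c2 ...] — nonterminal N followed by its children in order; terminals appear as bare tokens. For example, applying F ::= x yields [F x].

E
T :: E
F :: E
( E ) :: E
( T ) :: E
( F ) :: E
( x ) :: E
( x ) :: T :: E
( x ) :: F ^ T :: E
( x ) :: ( E ) ^ T :: E
( x ) :: ( T ) ^ T :: E
( x ) :: ( F ) ^ T :: E
( x ) :: ( x ) ^ T :: E
( x ) :: ( x ) ^ F :: E
( x ) :: ( x ) ^ x :: E
( x ) :: ( x ) ^ x :: T
( x ) :: ( x ) ^ x :: F
( x ) :: ( x ) ^ x :: x

[E [T [F ( [E [T [F x]]] )]] :: [E [T [F ( [E [T [F x]]] )] ^ [T [F x]]] :: [E [T [F x]]]]]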